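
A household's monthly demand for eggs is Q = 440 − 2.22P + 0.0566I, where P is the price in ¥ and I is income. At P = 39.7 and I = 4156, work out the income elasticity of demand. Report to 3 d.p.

0.401

At P = 39.7, I = 4156: Q = 587.096.
Holding P constant, ∂Q/∂I = 0.0566.
η_I = (∂Q/∂I)·(I/Q) = 0.0566 × (4156/587.096) = 0.401.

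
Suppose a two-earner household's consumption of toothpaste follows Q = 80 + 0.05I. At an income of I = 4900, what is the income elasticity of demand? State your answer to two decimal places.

At I = 4900: Q = 325.000.
dQ/dI = 0.05.
η = (dQ/dI)·(I/Q) = 0.05 × (4900/325.000) = 0.75.

0.75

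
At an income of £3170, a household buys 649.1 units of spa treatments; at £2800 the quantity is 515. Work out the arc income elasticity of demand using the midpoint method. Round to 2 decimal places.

ΔQ = 515 − 649.1 = -134.1; midpoint Q̄ = (649.1 + 515)/2 = 582.05.
ΔI = 2800 − 3170 = -370; midpoint Ī = (3170 + 2800)/2 = 2985.
η = (ΔQ/Q̄) ÷ (ΔI/Ī) = (-134.1/582.05) ÷ (-370/2985) = 1.86.

1.86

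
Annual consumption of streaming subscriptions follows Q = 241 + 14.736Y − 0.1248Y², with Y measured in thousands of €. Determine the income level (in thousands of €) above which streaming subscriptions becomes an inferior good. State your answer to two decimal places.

dQ/dY = 14.736 − 0.2496Y.
The good is inferior where dQ/dY < 0. Setting dQ/dY = 0 gives Y = 14.736 / 0.2496 = 59.04.

59.04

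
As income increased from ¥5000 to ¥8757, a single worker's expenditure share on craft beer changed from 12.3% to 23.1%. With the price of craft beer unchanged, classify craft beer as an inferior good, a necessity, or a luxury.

luxury

The budget share rises as income rises, so η > 1.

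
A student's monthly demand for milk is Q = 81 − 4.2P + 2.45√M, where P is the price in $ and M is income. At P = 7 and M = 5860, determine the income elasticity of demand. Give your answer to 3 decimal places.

0.392

At P = 7, M = 5860: Q = 239.149.
Holding P constant, ∂Q/∂M = 2.45/(2√M) = 0.0160025.
η_M = (∂Q/∂M)·(M/Q) = 0.0160025 × (5860/239.149) = 0.392.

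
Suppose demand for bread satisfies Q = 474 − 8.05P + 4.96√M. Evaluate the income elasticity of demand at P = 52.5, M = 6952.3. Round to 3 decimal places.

0.445

At P = 52.5, M = 6952.3: Q = 464.942.
Holding P constant, ∂Q/∂M = 4.96/(2√M) = 0.0297432.
η_M = (∂Q/∂M)·(M/Q) = 0.0297432 × (6952.3/464.942) = 0.445.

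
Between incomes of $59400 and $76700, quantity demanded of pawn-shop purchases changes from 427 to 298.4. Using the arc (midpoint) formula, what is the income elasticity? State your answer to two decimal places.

ΔQ = 298.4 − 427 = -128.6; midpoint Q̄ = (427 + 298.4)/2 = 362.7.
ΔI = 76700 − 59400 = 17300; midpoint Ī = (59400 + 76700)/2 = 68050.
η = (ΔQ/Q̄) ÷ (ΔI/Ī) = (-128.6/362.7) ÷ (17300/68050) = -1.39.

-1.39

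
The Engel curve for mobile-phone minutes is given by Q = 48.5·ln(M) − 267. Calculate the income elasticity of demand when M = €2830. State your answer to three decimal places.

0.409

At M = 2830: Q = 118.480.
dQ/dM = 48.5/M = 0.0171378 at this income.
η = (dQ/dM)·(M/Q) = 0.0171378 × (2830/118.480) = 0.409.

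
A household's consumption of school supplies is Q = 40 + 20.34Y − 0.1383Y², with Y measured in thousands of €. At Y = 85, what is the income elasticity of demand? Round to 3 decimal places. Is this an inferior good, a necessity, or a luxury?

-0.350 (inferior good)

At Y = 85: Q = 769.6825.
dQ/dY = 20.34 − 0.2766Y = -3.17100.
η = (dQ/dY)·(Y/Q) = -3.17100 × (85/769.6825) = -0.350.
η < 0 ⇒ inferior good.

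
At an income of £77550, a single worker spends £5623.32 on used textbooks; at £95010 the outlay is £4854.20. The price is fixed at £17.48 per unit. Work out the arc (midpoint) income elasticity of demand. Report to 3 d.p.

-0.725

With a constant price, Q₁ = 5623.32/17.48 = 321.700 and Q₂ = 4854.20/17.48 = 277.700 (equivalently, work directly with expenditure since P cancels).
Midpoint %ΔQ = (4854.20 − 5623.32)/5238.76 = -0.14681; midpoint %ΔI = (95010 − 77550)/86280 = 0.20236.
η = -0.14681 / 0.20236 = -0.725.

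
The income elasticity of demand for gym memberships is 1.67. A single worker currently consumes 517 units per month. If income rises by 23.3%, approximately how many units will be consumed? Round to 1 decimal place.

718.2

%ΔQ ≈ η × %ΔI = 1.67 × 23.3% = 38.911%.
New Q ≈ 517 × (1 + 0.38911) = 718.2.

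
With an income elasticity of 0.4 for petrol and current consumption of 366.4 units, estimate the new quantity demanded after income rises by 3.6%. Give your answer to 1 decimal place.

%ΔQ ≈ η × %ΔI = 0.4 × 3.6% = 1.44%.
New Q ≈ 366.4 × (1 + 0.0144) = 371.7.

371.7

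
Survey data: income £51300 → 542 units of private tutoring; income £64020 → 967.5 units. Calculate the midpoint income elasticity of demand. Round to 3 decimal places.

ΔQ = 967.5 − 542 = 425.5; midpoint Q̄ = (542 + 967.5)/2 = 754.75.
ΔI = 64020 − 51300 = 12720; midpoint Ī = (51300 + 64020)/2 = 57660.
η = (ΔQ/Q̄) ÷ (ΔI/Ī) = (425.5/754.75) ÷ (12720/57660) = 2.556.

2.556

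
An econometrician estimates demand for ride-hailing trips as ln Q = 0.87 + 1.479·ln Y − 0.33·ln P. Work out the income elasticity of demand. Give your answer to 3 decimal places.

In a log-linear demand, the coefficient on ln Y is the income elasticity.
So η = 1.479.

1.479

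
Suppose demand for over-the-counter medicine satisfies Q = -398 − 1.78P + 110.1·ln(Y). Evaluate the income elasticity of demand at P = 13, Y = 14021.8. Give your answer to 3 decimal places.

0.175

At P = 13, Y = 14021.8: Q = 630.135.
Holding P constant, ∂Q/∂Y = 110.1/Y = 0.00785206.
η_Y = (∂Q/∂Y)·(Y/Q) = 0.00785206 × (14021.8/630.135) = 0.175.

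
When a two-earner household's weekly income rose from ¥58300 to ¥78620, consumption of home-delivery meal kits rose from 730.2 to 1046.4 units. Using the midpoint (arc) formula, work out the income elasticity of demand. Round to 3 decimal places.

ΔQ = 1046.4 − 730.2 = 316.2; midpoint Q̄ = (730.2 + 1046.4)/2 = 888.3.
ΔI = 78620 − 58300 = 20320; midpoint Ī = (58300 + 78620)/2 = 68460.
η = (ΔQ/Q̄) ÷ (ΔI/Ī) = (316.2/888.3) ÷ (20320/68460) = 1.199.

1.199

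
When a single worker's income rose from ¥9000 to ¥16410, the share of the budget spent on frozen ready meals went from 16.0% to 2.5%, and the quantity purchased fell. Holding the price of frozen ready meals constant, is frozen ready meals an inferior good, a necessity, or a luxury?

inferior good

Quantity demanded falls as income rises, so η < 0.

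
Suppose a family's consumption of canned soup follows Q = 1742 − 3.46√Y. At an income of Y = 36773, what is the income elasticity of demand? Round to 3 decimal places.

At Y = 36773: Q = 1078.500.
dQ/dY = -3.46/(2√Y) = -0.00902156 at this income.
η = (dQ/dY)·(Y/Q) = -0.00902156 × (36773/1078.500) = -0.308.

-0.308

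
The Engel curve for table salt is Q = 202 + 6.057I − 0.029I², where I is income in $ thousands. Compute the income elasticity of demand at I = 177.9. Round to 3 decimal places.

-2.096

At I = 177.9: Q = 361.7364.
dQ/dI = 6.057 − 0.058I = -4.26120.
η = (dQ/dI)·(I/Q) = -4.26120 × (177.9/361.7364) = -2.096.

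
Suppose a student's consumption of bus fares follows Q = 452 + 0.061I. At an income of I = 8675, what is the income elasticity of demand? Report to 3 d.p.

At I = 8675: Q = 981.175.
dQ/dI = 0.061.
η = (dQ/dI)·(I/Q) = 0.061 × (8675/981.175) = 0.539.

0.539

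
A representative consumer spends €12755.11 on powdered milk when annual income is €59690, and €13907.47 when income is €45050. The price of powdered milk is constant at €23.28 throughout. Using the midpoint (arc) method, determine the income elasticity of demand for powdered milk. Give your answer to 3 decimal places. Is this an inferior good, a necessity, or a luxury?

With a constant price, Q₁ = 12755.11/23.28 = 547.900 and Q₂ = 13907.47/23.28 = 597.400 (equivalently, work directly with expenditure since P cancels).
Midpoint %ΔQ = (13907.47 − 12755.11)/13331.29 = 0.08644; midpoint %ΔI = (45050 − 59690)/52370 = -0.27955.
η = 0.08644 / -0.27955 = -0.309.
η < 0 ⇒ inferior good.

-0.309 (inferior good)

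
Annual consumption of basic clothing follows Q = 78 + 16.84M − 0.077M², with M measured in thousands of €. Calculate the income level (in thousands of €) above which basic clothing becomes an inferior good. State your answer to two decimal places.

109.35

dQ/dM = 16.84 − 0.154M.
The good is inferior where dQ/dM < 0. Setting dQ/dM = 0 gives M = 16.84 / 0.154 = 109.35.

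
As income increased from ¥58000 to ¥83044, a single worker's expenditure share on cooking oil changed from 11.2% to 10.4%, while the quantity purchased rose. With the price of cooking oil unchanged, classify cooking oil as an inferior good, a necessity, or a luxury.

Quantity rises but the budget share falls as income rises, so 0 < η < 1.

necessity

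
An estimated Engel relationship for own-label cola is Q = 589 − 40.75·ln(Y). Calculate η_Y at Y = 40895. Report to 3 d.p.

-0.261

At Y = 40895: Q = 156.285.
dQ/dY = -40.75/Y = -0.000996454 at this income.
η = (dQ/dY)·(Y/Q) = -0.000996454 × (40895/156.285) = -0.261.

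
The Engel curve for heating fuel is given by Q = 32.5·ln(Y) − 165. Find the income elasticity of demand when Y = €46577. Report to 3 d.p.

0.176

At Y = 46577: Q = 184.338.
dQ/dY = 32.5/Y = 0.000697769 at this income.
η = (dQ/dY)·(Y/Q) = 0.000697769 × (46577/184.338) = 0.176.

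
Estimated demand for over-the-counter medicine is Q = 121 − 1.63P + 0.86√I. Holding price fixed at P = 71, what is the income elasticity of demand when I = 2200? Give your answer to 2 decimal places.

0.44

At P = 71, I = 2200: Q = 45.608.
Holding P constant, ∂Q/∂I = 0.86/(2√I) = 0.00916763.
η_I = (∂Q/∂I)·(I/Q) = 0.00916763 × (2200/45.608) = 0.44.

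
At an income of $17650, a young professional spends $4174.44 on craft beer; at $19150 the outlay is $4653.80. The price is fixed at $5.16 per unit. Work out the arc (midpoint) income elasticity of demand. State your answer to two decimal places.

With a constant price, Q₁ = 4174.44/5.16 = 809.000 and Q₂ = 4653.80/5.16 = 901.899 (equivalently, work directly with expenditure since P cancels).
Midpoint %ΔQ = (4653.80 − 4174.44)/4414.12 = 0.10860; midpoint %ΔI = (19150 − 17650)/18400 = 0.08152.
η = 0.10860 / 0.08152 = 1.33.

1.33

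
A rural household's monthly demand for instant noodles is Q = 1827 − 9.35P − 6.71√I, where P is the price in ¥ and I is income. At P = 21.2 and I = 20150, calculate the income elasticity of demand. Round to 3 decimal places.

At P = 21.2, I = 20150: Q = 676.291.
Holding P constant, ∂Q/∂I = -6.71/(2√I) = -0.023635.
η_I = (∂Q/∂I)·(I/Q) = -0.023635 × (20150/676.291) = -0.704.

-0.704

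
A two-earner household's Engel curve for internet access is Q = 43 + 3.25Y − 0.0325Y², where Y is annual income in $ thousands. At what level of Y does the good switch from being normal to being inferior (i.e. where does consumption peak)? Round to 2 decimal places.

dQ/dY = 3.25 − 0.065Y.
The good is inferior where dQ/dY < 0. Setting dQ/dY = 0 gives Y = 3.25 / 0.065 = 50.00.

50.00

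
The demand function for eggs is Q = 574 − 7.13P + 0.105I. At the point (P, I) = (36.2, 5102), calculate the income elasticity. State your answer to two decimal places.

At P = 36.2, I = 5102: Q = 851.604.
Holding P constant, ∂Q/∂I = 0.105.
η_I = (∂Q/∂I)·(I/Q) = 0.105 × (5102/851.604) = 0.63.

0.63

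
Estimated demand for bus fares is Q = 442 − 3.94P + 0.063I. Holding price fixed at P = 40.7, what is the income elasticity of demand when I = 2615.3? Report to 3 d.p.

0.369

At P = 40.7, I = 2615.3: Q = 446.406.
Holding P constant, ∂Q/∂I = 0.063.
η_I = (∂Q/∂I)·(I/Q) = 0.063 × (2615.3/446.406) = 0.369.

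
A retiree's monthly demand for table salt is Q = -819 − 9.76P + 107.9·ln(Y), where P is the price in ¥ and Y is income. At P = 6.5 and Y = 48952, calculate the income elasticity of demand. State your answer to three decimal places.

0.382

At P = 6.5, Y = 48952: Q = 282.728.
Holding P constant, ∂Q/∂Y = 107.9/Y = 0.0022042.
η_Y = (∂Q/∂Y)·(Y/Q) = 0.0022042 × (48952/282.728) = 0.382.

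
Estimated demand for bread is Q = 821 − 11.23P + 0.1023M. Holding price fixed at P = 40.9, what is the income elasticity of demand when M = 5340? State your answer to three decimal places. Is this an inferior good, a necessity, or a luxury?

0.602 (necessity)

At P = 40.9, M = 5340: Q = 907.975.
Holding P constant, ∂Q/∂M = 0.1023.
η_M = (∂Q/∂M)·(M/Q) = 0.1023 × (5340/907.975) = 0.602.
Since 0 < η < 1, this is a necessity.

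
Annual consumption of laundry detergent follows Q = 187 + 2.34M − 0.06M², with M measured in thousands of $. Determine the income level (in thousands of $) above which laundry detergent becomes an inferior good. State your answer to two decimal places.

19.50

dQ/dM = 2.34 − 0.12M.
The good is inferior where dQ/dM < 0. Setting dQ/dM = 0 gives M = 2.34 / 0.12 = 19.50.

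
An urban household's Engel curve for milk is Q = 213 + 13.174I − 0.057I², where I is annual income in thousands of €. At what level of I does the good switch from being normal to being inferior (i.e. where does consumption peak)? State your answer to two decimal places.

115.56

dQ/dI = 13.174 − 0.114I.
The good is inferior where dQ/dI < 0. Setting dQ/dI = 0 gives I = 13.174 / 0.114 = 115.56.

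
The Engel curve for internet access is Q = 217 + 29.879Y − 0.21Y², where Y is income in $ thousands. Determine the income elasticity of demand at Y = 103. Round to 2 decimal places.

At Y = 103: Q = 1066.6470.
dQ/dY = 29.879 − 0.42Y = -13.38100.
η = (dQ/dY)·(Y/Q) = -13.38100 × (103/1066.6470) = -1.29.

-1.29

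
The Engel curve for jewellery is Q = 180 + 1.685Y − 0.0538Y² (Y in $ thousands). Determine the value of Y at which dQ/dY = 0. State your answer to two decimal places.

15.66

dQ/dY = 1.685 − 0.1076Y.
The good is inferior where dQ/dY < 0. Setting dQ/dY = 0 gives Y = 1.685 / 0.1076 = 15.66.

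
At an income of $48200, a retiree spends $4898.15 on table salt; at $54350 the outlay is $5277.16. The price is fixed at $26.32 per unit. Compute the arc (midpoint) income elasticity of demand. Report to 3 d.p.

With a constant price, Q₁ = 4898.15/26.32 = 186.100 and Q₂ = 5277.16/26.32 = 200.500 (equivalently, work directly with expenditure since P cancels).
Midpoint %ΔQ = (5277.16 − 4898.15)/5087.66 = 0.07450; midpoint %ΔI = (54350 − 48200)/51275 = 0.11994.
η = 0.07450 / 0.11994 = 0.621.

0.621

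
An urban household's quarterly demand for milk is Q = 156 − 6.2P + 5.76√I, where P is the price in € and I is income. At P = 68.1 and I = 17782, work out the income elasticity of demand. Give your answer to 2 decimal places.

At P = 68.1, I = 17782: Q = 501.871.
Holding P constant, ∂Q/∂I = 5.76/(2√I) = 0.0215974.
η_I = (∂Q/∂I)·(I/Q) = 0.0215974 × (17782/501.871) = 0.77.

0.77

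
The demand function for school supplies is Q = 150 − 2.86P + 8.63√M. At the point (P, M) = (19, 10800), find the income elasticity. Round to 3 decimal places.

0.452

At P = 19, M = 10800: Q = 992.516.
Holding P constant, ∂Q/∂M = 8.63/(2√M) = 0.0415211.
η_M = (∂Q/∂M)·(M/Q) = 0.0415211 × (10800/992.516) = 0.452.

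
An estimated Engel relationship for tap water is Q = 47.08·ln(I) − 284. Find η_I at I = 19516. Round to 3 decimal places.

0.260

At I = 19516: Q = 181.103.
dQ/dI = 47.08/I = 0.00241238 at this income.
η = (dQ/dI)·(I/Q) = 0.00241238 × (19516/181.103) = 0.260.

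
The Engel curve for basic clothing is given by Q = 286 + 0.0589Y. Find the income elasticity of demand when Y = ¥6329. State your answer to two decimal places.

At Y = 6329: Q = 658.778.
dQ/dY = 0.0589.
η = (dQ/dY)·(Y/Q) = 0.0589 × (6329/658.778) = 0.57.

0.57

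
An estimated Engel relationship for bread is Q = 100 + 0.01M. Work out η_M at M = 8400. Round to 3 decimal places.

At M = 8400: Q = 184.000.
dQ/dM = 0.01.
η = (dQ/dM)·(M/Q) = 0.01 × (8400/184.000) = 0.457.

0.457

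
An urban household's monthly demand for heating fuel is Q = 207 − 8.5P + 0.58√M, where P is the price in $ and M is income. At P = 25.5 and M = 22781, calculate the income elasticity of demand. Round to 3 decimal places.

0.563

At P = 25.5, M = 22781: Q = 77.792.
Holding P constant, ∂Q/∂M = 0.58/(2√M) = 0.00192137.
η_M = (∂Q/∂M)·(M/Q) = 0.00192137 × (22781/77.792) = 0.563.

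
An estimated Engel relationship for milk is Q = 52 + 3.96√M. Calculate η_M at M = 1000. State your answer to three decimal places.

0.353

At M = 1000: Q = 177.226.
dQ/dM = 3.96/(2√M) = 0.0626131 at this income.
η = (dQ/dM)·(M/Q) = 0.0626131 × (1000/177.226) = 0.353.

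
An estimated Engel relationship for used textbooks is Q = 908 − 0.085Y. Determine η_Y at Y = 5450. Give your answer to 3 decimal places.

-1.042

At Y = 5450: Q = 444.750.
dQ/dY = −0.085.
η = (dQ/dY)·(Y/Q) = -0.085 × (5450/444.750) = -1.042.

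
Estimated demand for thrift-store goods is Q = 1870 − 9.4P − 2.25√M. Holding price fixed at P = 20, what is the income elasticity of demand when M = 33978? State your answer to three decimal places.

-0.164

At P = 20, M = 33978: Q = 1267.255.
Holding P constant, ∂Q/∂M = -2.25/(2√M) = -0.00610314.
η_M = (∂Q/∂M)·(M/Q) = -0.00610314 × (33978/1267.255) = -0.164.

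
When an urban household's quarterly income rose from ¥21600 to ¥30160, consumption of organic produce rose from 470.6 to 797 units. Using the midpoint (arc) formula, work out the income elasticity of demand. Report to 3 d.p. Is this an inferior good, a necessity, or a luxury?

ΔQ = 797 − 470.6 = 326.4; midpoint Q̄ = (470.6 + 797)/2 = 633.8.
ΔI = 30160 − 21600 = 8560; midpoint Ī = (21600 + 30160)/2 = 25880.
η = (ΔQ/Q̄) ÷ (ΔI/Ī) = (326.4/633.8) ÷ (8560/25880) = 1.557.
η > 1 ⇒ luxury.

1.557 (luxury)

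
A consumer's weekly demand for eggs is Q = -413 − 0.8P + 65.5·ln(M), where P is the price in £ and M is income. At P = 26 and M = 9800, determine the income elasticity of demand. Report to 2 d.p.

0.39

At P = 26, M = 9800: Q = 168.154.
Holding P constant, ∂Q/∂M = 65.5/M = 0.00668367.
η_M = (∂Q/∂M)·(M/Q) = 0.00668367 × (9800/168.154) = 0.39.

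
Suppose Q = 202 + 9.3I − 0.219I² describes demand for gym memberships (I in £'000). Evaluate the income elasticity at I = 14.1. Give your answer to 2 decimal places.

0.15

At I = 14.1: Q = 289.5906.
dQ/dI = 9.3 − 0.438I = 3.12420.
η = (dQ/dI)·(I/Q) = 3.12420 × (14.1/289.5906) = 0.15.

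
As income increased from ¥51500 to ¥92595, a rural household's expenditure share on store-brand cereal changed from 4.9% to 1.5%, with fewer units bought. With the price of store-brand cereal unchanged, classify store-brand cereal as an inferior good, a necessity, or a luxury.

Quantity demanded falls as income rises, so η < 0.

inferior good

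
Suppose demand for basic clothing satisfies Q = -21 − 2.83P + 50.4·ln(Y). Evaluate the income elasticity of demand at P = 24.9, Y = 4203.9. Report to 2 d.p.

0.15

At P = 24.9, Y = 4203.9: Q = 329.059.
Holding P constant, ∂Q/∂Y = 50.4/Y = 0.0119889.
η_Y = (∂Q/∂Y)·(Y/Q) = 0.0119889 × (4203.9/329.059) = 0.15.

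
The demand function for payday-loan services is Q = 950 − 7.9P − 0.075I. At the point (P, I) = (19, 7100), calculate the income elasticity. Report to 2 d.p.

-1.99

At P = 19, I = 7100: Q = 267.400.
Holding P constant, ∂Q/∂I = −0.075.
η_I = (∂Q/∂I)·(I/Q) = -0.075 × (7100/267.400) = -1.99.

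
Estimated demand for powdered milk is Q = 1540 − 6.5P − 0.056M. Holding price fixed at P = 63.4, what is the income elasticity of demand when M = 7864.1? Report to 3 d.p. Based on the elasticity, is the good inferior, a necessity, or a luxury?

-0.641 (inferior good)

At P = 63.4, M = 7864.1: Q = 687.510.
Holding P constant, ∂Q/∂M = −0.056.
η_M = (∂Q/∂M)·(M/Q) = -0.056 × (7864.1/687.510) = -0.641.
Since η < 0, this is an inferior good.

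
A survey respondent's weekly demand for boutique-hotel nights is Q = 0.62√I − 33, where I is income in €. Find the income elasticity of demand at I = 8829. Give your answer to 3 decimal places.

1.153

At I = 8829: Q = 25.257.
dQ/dI = 0.62/(2√I) = 0.00329918 at this income.
η = (dQ/dI)·(I/Q) = 0.00329918 × (8829/25.257) = 1.153.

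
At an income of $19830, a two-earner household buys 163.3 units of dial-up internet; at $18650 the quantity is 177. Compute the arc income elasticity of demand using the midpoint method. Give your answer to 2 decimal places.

-1.31

ΔQ = 177 − 163.3 = 13.7; midpoint Q̄ = (163.3 + 177)/2 = 170.15.
ΔI = 18650 − 19830 = -1180; midpoint Ī = (19830 + 18650)/2 = 19240.
η = (ΔQ/Q̄) ÷ (ΔI/Ī) = (13.7/170.15) ÷ (-1180/19240) = -1.31.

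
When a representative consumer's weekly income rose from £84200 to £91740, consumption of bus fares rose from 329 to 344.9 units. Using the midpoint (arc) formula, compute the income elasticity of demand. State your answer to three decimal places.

ΔQ = 344.9 − 329 = 15.9; midpoint Q̄ = (329 + 344.9)/2 = 336.95.
ΔI = 91740 − 84200 = 7540; midpoint Ī = (84200 + 91740)/2 = 87970.
η = (ΔQ/Q̄) ÷ (ΔI/Ī) = (15.9/336.95) ÷ (7540/87970) = 0.551.

0.551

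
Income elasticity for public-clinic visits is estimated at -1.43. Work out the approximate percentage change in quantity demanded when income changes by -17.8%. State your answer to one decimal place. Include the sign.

25.5%

%ΔQ ≈ η × %ΔI = -1.43 × (-17.8%) = 25.5%.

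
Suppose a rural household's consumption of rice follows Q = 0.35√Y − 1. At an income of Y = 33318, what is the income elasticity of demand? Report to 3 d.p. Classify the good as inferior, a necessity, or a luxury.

At Y = 33318: Q = 62.886.
dQ/dY = 0.35/(2√Y) = 0.000958735 at this income.
η = (dQ/dY)·(Y/Q) = 0.000958735 × (33318/62.886) = 0.508.
Since 0 < η < 1, the good is a necessity.

0.508 (necessity)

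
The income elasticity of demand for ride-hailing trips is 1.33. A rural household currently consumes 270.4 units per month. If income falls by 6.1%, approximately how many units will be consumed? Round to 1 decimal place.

248.5

%ΔQ ≈ η × %ΔI = 1.33 × (-6.1%) = -8.113%.
New Q ≈ 270.4 × (1 − 0.08113) = 248.5.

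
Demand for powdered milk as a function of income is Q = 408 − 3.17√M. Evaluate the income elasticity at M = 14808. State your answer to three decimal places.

At M = 14808: Q = 22.249.
dQ/dM = -3.17/(2√M) = -0.0130251 at this income.
η = (dQ/dM)·(M/Q) = -0.0130251 × (14808/22.249) = -8.669.

-8.669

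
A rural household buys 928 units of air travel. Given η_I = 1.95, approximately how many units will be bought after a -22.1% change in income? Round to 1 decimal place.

%ΔQ ≈ η × %ΔI = 1.95 × (-22.1%) = -43.095%.
New Q ≈ 928 × (1 − 0.43095) = 528.1.

528.1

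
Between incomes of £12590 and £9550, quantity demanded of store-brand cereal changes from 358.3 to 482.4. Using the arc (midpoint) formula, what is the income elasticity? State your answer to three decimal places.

ΔQ = 482.4 − 358.3 = 124.1; midpoint Q̄ = (358.3 + 482.4)/2 = 420.35.
ΔI = 9550 − 12590 = -3040; midpoint Ī = (12590 + 9550)/2 = 11070.
η = (ΔQ/Q̄) ÷ (ΔI/Ī) = (124.1/420.35) ÷ (-3040/11070) = -1.075.

-1.075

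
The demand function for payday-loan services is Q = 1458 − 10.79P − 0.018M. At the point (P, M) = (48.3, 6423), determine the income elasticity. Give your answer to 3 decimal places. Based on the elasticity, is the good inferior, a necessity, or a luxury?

-0.141 (inferior good)

At P = 48.3, M = 6423: Q = 821.229.
Holding P constant, ∂Q/∂M = −0.018.
η_M = (∂Q/∂M)·(M/Q) = -0.018 × (6423/821.229) = -0.141.
Since η < 0, this is an inferior good.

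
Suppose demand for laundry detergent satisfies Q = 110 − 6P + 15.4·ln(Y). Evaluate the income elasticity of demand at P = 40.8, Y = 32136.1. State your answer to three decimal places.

0.616

At P = 40.8, Y = 32136.1: Q = 25.017.
Holding P constant, ∂Q/∂Y = 15.4/Y = 0.000479212.
η_Y = (∂Q/∂Y)·(Y/Q) = 0.000479212 × (32136.1/25.017) = 0.616.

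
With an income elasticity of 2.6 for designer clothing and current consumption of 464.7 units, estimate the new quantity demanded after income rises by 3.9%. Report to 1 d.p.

%ΔQ ≈ η × %ΔI = 2.6 × 3.9% = 10.14%.
New Q ≈ 464.7 × (1 + 0.1014) = 511.8.

511.8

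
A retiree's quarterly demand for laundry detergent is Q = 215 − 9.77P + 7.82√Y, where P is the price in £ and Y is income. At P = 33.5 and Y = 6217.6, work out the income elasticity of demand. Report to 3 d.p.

0.611

At P = 33.5, Y = 6217.6: Q = 504.326.
Holding P constant, ∂Q/∂Y = 7.82/(2√Y) = 0.0495867.
η_Y = (∂Q/∂Y)·(Y/Q) = 0.0495867 × (6217.6/504.326) = 0.611.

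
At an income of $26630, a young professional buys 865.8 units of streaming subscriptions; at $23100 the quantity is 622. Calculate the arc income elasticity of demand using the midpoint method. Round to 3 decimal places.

2.309

ΔQ = 622 − 865.8 = -243.8; midpoint Q̄ = (865.8 + 622)/2 = 743.9.
ΔI = 23100 − 26630 = -3530; midpoint Ī = (26630 + 23100)/2 = 24865.
η = (ΔQ/Q̄) ÷ (ΔI/Ī) = (-243.8/743.9) ÷ (-3530/24865) = 2.309.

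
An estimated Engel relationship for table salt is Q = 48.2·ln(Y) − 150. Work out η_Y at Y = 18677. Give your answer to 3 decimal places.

0.149

At Y = 18677: Q = 324.049.
dQ/dY = 48.2/Y = 0.00258071 at this income.
η = (dQ/dY)·(Y/Q) = 0.00258071 × (18677/324.049) = 0.149.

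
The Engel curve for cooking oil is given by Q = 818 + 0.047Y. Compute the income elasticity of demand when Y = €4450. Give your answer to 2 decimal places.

At Y = 4450: Q = 1027.150.
dQ/dY = 0.047.
η = (dQ/dY)·(Y/Q) = 0.047 × (4450/1027.150) = 0.20.

0.20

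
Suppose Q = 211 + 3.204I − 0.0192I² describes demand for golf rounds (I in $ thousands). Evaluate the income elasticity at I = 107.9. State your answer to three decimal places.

-0.304

At I = 107.9: Q = 333.1773.
dQ/dI = 3.204 − 0.0384I = -0.93936.
η = (dQ/dI)·(I/Q) = -0.93936 × (107.9/333.1773) = -0.304.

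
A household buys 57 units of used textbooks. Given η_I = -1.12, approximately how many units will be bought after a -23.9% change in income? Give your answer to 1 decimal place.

%ΔQ ≈ η × %ΔI = -1.12 × (-23.9%) = 26.768%.
New Q ≈ 57 × (1 + 0.26768) = 72.3.

72.3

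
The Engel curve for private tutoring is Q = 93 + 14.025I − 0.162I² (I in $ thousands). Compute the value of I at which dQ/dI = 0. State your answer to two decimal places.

dQ/dI = 14.025 − 0.324I.
The good is inferior where dQ/dI < 0. Setting dQ/dI = 0 gives I = 14.025 / 0.324 = 43.29.

43.29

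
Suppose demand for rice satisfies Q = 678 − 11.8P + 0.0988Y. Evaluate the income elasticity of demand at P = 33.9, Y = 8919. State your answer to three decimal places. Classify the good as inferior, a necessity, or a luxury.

0.760 (necessity)

At P = 33.9, Y = 8919: Q = 1159.177.
Holding P constant, ∂Q/∂Y = 0.0988.
η_Y = (∂Q/∂Y)·(Y/Q) = 0.0988 × (8919/1159.177) = 0.760.
Since 0 < η < 1, this is a necessity.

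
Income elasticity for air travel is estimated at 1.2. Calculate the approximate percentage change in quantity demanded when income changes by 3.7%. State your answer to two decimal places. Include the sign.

%ΔQ ≈ η × %ΔI = 1.2 × 3.7% = 4.44%.

4.44%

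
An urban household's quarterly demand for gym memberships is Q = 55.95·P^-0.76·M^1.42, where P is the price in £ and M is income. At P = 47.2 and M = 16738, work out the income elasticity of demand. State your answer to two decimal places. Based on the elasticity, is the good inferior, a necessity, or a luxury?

1.42 (luxury)

For a multiplicative demand Q = A·P^α·M^β, the income elasticity is β everywhere.
Here β = 1.42, so η = 1.42.
Since η > 1, this is a luxury.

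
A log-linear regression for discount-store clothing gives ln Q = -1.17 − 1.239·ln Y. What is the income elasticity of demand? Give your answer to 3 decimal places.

In a log-linear demand, the coefficient on ln Y is the income elasticity.
So η = -1.239.

-1.239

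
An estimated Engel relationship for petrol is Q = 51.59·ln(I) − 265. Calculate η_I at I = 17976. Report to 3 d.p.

At I = 17976: Q = 240.417.
dQ/dI = 51.59/I = 0.00286994 at this income.
η = (dQ/dI)·(I/Q) = 0.00286994 × (17976/240.417) = 0.215.

0.215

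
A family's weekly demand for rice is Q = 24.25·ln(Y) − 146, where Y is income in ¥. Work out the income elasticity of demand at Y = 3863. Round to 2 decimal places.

0.45

At Y = 3863: Q = 54.286.
dQ/dY = 24.25/Y = 0.0062775 at this income.
η = (dQ/dY)·(Y/Q) = 0.0062775 × (3863/54.286) = 0.45.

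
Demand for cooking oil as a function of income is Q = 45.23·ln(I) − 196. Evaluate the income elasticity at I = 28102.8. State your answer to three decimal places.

At I = 28102.8: Q = 267.319.
dQ/dI = 45.23/I = 0.00160945 at this income.
η = (dQ/dI)·(I/Q) = 0.00160945 × (28102.8/267.319) = 0.169.

0.169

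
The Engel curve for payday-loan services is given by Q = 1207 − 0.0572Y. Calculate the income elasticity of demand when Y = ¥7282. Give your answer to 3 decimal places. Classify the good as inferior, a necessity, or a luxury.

-0.527 (inferior good)

At Y = 7282: Q = 790.470.
dQ/dY = −0.0572.
η = (dQ/dY)·(Y/Q) = -0.0572 × (7282/790.470) = -0.527.
Since η < 0, the good is an inferior good.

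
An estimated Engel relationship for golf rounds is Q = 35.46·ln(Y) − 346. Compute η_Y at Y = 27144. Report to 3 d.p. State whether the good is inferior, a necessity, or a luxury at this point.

2.215 (luxury)

At Y = 27144: Q = 16.008.
dQ/dY = 35.46/Y = 0.00130637 at this income.
η = (dQ/dY)·(Y/Q) = 0.00130637 × (27144/16.008) = 2.215.
Since η > 1, the good is a luxury.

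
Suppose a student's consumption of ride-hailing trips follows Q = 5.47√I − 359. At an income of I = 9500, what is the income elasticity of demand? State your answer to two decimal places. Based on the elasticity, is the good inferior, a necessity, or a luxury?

1.53 (luxury)

At I = 9500: Q = 174.150.
dQ/dI = 5.47/(2√I) = 0.0280605 at this income.
η = (dQ/dI)·(I/Q) = 0.0280605 × (9500/174.150) = 1.53.
Since η > 1, the good is a luxury.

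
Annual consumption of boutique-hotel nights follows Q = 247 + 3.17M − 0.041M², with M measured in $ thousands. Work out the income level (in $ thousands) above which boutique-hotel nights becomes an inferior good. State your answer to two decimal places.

dQ/dM = 3.17 − 0.082M.
The good is inferior where dQ/dM < 0. Setting dQ/dM = 0 gives M = 3.17 / 0.082 = 38.66.

38.66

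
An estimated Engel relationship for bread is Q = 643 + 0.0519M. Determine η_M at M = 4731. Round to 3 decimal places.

At M = 4731: Q = 888.539.
dQ/dM = 0.0519.
η = (dQ/dM)·(M/Q) = 0.0519 × (4731/888.539) = 0.276.

0.276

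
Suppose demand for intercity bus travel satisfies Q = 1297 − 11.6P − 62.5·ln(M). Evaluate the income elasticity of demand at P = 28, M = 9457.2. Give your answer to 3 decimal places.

-0.156

At P = 28, M = 9457.2: Q = 400.042.
Holding P constant, ∂Q/∂M = -62.5/M = -0.00660872.
η_M = (∂Q/∂M)·(M/Q) = -0.00660872 × (9457.2/400.042) = -0.156.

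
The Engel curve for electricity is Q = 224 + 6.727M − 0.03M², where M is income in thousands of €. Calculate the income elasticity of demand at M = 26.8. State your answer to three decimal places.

At M = 26.8: Q = 382.7364.
dQ/dM = 6.727 − 0.06M = 5.11900.
η = (dQ/dM)·(M/Q) = 5.11900 × (26.8/382.7364) = 0.358.

0.358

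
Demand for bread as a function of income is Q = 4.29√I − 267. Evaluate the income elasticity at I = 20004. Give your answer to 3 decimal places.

At I = 20004: Q = 339.758.
dQ/dI = 4.29/(2√I) = 0.0151659 at this income.
η = (dQ/dI)·(I/Q) = 0.0151659 × (20004/339.758) = 0.893.

0.893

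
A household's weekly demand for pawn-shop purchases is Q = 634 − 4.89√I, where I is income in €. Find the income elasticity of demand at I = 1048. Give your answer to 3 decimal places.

-0.166

At I = 1048: Q = 475.697.
dQ/dI = -4.89/(2√I) = -0.0755263 at this income.
η = (dQ/dI)·(I/Q) = -0.0755263 × (1048/475.697) = -0.166.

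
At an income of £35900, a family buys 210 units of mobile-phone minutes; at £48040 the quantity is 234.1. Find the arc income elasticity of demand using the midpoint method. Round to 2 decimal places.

ΔQ = 234.1 − 210 = 24.1; midpoint Q̄ = (210 + 234.1)/2 = 222.05.
ΔI = 48040 − 35900 = 12140; midpoint Ī = (35900 + 48040)/2 = 41970.
η = (ΔQ/Q̄) ÷ (ΔI/Ī) = (24.1/222.05) ÷ (12140/41970) = 0.38.

0.38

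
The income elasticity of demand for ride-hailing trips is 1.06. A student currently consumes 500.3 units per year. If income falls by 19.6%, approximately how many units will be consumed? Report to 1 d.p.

%ΔQ ≈ η × %ΔI = 1.06 × (-19.6%) = -20.776%.
New Q ≈ 500.3 × (1 − 0.20776) = 396.4.

396.4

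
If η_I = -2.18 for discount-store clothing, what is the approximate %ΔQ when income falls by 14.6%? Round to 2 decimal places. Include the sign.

%ΔQ ≈ η × %ΔI = -2.18 × (-14.6%) = 31.83%.

31.83%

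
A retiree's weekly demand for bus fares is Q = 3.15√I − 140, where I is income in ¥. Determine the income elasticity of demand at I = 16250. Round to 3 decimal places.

0.768

At I = 16250: Q = 261.548.
dQ/dI = 3.15/(2√I) = 0.0123553 at this income.
η = (dQ/dI)·(I/Q) = 0.0123553 × (16250/261.548) = 0.768.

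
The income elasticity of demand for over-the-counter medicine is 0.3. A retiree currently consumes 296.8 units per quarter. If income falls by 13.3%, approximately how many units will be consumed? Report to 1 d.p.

285.0

%ΔQ ≈ η × %ΔI = 0.3 × (-13.3%) = -3.99%.
New Q ≈ 296.8 × (1 − 0.0399) = 285.0.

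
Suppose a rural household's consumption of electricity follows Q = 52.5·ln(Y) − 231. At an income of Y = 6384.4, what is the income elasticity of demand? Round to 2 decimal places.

0.23

At Y = 6384.4: Q = 228.985.
dQ/dY = 52.5/Y = 0.00822317 at this income.
η = (dQ/dY)·(Y/Q) = 0.00822317 × (6384.4/228.985) = 0.23.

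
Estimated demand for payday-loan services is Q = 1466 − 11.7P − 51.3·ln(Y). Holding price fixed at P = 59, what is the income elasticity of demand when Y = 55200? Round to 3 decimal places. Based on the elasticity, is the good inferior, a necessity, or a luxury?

-0.238 (inferior good)

At P = 59, Y = 55200: Q = 215.570.
Holding P constant, ∂Q/∂Y = -51.3/Y = -0.000929348.
η_Y = (∂Q/∂Y)·(Y/Q) = -0.000929348 × (55200/215.570) = -0.238.
Since η < 0, this is an inferior good.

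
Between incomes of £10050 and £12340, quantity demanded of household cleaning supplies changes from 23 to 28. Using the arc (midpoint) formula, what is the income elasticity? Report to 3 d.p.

ΔQ = 28 − 23 = 5; midpoint Q̄ = (23 + 28)/2 = 25.5.
ΔI = 12340 − 10050 = 2290; midpoint Ī = (10050 + 12340)/2 = 11195.
η = (ΔQ/Q̄) ÷ (ΔI/Ī) = (5/25.5) ÷ (2290/11195) = 0.959.

0.959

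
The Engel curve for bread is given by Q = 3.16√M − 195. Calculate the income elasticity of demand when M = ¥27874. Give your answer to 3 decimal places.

At M = 27874: Q = 332.578.
dQ/dM = 3.16/(2√M) = 0.00946362 at this income.
η = (dQ/dM)·(M/Q) = 0.00946362 × (27874/332.578) = 0.793.

0.793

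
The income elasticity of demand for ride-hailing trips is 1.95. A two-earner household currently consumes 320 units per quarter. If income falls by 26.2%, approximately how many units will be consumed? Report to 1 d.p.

156.5

%ΔQ ≈ η × %ΔI = 1.95 × (-26.2%) = -51.09%.
New Q ≈ 320 × (1 − 0.5109) = 156.5.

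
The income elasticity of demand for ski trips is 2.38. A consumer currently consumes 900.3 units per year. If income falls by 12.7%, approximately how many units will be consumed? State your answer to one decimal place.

628.2

%ΔQ ≈ η × %ΔI = 2.38 × (-12.7%) = -30.226%.
New Q ≈ 900.3 × (1 − 0.30226) = 628.2.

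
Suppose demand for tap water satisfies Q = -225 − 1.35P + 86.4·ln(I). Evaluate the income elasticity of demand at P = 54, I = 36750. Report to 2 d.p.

0.14

At P = 54, I = 36750: Q = 610.328.
Holding P constant, ∂Q/∂I = 86.4/I = 0.00235102.
η_I = (∂Q/∂I)·(I/Q) = 0.00235102 × (36750/610.328) = 0.14.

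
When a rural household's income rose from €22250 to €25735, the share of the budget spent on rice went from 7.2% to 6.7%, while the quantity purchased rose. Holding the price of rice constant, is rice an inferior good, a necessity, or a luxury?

Quantity rises but the budget share falls as income rises, so 0 < η < 1.

necessity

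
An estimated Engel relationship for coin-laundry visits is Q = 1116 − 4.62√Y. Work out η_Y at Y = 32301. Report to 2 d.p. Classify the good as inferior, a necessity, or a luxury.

At Y = 32301: Q = 285.671.
dQ/dY = -4.62/(2√Y) = -0.012853 at this income.
η = (dQ/dY)·(Y/Q) = -0.012853 × (32301/285.671) = -1.45.
Since η < 0, the good is an inferior good.

-1.45 (inferior good)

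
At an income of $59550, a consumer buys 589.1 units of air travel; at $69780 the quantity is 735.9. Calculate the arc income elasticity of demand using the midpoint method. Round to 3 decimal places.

ΔQ = 735.9 − 589.1 = 146.8; midpoint Q̄ = (589.1 + 735.9)/2 = 662.5.
ΔI = 69780 − 59550 = 10230; midpoint Ī = (59550 + 69780)/2 = 64665.
η = (ΔQ/Q̄) ÷ (ΔI/Ī) = (146.8/662.5) ÷ (10230/64665) = 1.401.

1.401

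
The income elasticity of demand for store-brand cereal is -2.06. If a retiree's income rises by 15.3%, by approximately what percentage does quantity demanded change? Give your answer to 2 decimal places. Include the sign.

-31.52%

%ΔQ ≈ η × %ΔI = -2.06 × 15.3% = -31.52%.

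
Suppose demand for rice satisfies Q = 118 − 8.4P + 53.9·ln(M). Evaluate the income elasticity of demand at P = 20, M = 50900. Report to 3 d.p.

At P = 20, M = 50900: Q = 534.148.
Holding P constant, ∂Q/∂M = 53.9/M = 0.00105894.
η_M = (∂Q/∂M)·(M/Q) = 0.00105894 × (50900/534.148) = 0.101.

0.101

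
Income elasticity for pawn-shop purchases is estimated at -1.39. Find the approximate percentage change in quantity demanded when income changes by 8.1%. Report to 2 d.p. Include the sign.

-11.26%

%ΔQ ≈ η × %ΔI = -1.39 × 8.1% = -11.26%.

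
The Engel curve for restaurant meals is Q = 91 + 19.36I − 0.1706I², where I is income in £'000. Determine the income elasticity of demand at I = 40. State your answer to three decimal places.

0.386

At I = 40: Q = 592.4400.
dQ/dI = 19.36 − 0.3412I = 5.71200.
η = (dQ/dI)·(I/Q) = 5.71200 × (40/592.4400) = 0.386.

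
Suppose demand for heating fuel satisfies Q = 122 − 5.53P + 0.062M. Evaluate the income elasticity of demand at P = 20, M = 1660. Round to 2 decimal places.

0.90

At P = 20, M = 1660: Q = 114.320.
Holding P constant, ∂Q/∂M = 0.062.
η_M = (∂Q/∂M)·(M/Q) = 0.062 × (1660/114.320) = 0.90.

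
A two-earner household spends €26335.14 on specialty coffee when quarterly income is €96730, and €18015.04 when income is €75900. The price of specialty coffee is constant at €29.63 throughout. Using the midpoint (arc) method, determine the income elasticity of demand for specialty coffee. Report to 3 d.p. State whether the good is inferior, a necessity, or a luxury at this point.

With a constant price, Q₁ = 26335.14/29.63 = 888.800 and Q₂ = 18015.04/29.63 = 608.000 (equivalently, work directly with expenditure since P cancels).
Midpoint %ΔQ = (18015.04 − 26335.14)/22175.09 = -0.37520; midpoint %ΔI = (75900 − 96730)/86315 = -0.24133.
η = -0.37520 / -0.24133 = 1.555.
η > 1 ⇒ luxury.

1.555 (luxury)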